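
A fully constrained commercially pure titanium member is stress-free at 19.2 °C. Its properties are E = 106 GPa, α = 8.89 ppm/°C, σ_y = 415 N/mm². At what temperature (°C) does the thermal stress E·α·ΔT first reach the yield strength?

460 °C

σ_y = 415 N/mm² = 415.0 MPa.
E·α·ΔT = 415.0 MPa ⇒ ΔT = 415.0 / (106.0×10³ × 8.89×10⁻⁶) = 440.4 K.
T = 19.2 + 440.4 = 459.6 °C.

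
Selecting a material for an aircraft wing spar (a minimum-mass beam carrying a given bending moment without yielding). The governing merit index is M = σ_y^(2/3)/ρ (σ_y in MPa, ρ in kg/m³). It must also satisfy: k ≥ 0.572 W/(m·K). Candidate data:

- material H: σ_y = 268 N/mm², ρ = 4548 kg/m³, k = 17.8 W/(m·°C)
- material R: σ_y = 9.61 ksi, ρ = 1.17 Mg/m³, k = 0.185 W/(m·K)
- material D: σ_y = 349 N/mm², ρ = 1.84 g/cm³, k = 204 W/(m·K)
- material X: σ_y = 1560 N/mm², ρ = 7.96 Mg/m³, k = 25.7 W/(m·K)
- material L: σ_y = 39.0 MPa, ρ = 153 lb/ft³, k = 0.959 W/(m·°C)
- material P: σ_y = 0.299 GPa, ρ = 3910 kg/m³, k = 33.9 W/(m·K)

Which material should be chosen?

Screen on constraints: k ≥ 0.572 W/(m·K). Survivors: material H, material D, material X, material L, material P.
Normalizing units and computing the index:
  material H: σ_y = 268.0 MPa, ρ = 4548 kg/m³
  material D: σ_y = 349.0 MPa, ρ = 1840 kg/m³
  material X: σ_y = 1560 MPa, ρ = 7960 kg/m³
  material L: σ_y = 39.00 MPa, ρ = 2451 kg/m³
  material P: σ_y = 299.0 MPa, ρ = 3910 kg/m³
  material D: M = 26.9×10⁻³
  material X: M = 16.9×10⁻³
  material P: M = 11.4×10⁻³
  material H: M = 9.14×10⁻³
  material L: M = 4.69×10⁻³
Highest index: material D.

material D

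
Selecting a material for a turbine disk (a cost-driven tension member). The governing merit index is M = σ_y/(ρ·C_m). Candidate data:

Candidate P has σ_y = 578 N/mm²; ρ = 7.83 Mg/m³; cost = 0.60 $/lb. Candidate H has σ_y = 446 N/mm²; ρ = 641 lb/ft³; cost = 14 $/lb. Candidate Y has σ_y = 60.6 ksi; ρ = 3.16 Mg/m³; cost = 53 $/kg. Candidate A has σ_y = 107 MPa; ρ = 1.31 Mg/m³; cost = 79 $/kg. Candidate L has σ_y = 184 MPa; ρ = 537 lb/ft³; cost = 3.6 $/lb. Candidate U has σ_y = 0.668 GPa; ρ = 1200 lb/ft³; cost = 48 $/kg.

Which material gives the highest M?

candidate P

In SI units:
  candidate P: σ_y = 578.0 MPa, ρ = 7830 kg/m³, cost = 1.323 $/kg
  candidate H: σ_y = 446.0 MPa, ρ = 10270 kg/m³, cost = 30.86 $/kg
  candidate Y: σ_y = 417.8 MPa, ρ = 3160 kg/m³, cost = 53.00 $/kg
  candidate A: σ_y = 107.0 MPa, ρ = 1310 kg/m³, cost = 79.00 $/kg
  candidate L: σ_y = 184.0 MPa, ρ = 8602 kg/m³, cost = 7.937 $/kg
  candidate U: σ_y = 668.0 MPa, ρ = 19220 kg/m³, cost = 48.00 $/kg
  candidate P: M = 55.8 kN·m per $
  candidate L: M = 2.70 kN·m per $
  candidate Y: M = 2.49 kN·m per $
  candidate H: M = 1.41 kN·m per $
  candidate A: M = 1.03 kN·m per $
  candidate U: M = 0.724 kN·m per $
The maximum is for candidate P.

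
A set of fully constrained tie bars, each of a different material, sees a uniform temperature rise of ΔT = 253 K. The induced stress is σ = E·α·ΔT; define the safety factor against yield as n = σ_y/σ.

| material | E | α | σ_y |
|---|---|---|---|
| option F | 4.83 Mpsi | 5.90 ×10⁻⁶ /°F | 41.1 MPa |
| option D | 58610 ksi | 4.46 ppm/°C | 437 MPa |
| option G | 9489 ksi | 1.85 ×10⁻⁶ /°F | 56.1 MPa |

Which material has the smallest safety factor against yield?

Per material, after unit conversion:
  option F: E = 33.30, α = 10.6, σ_y = 41.10 → σ = 89.5 MPa, n = 0.459
  option D: E = 404.1, α = 4.46, σ_y = 437.0 → σ = 456 MPa, n = 0.958
  option G: E = 65.42, α = 3.33, σ_y = 56.10 → σ = 55.1 MPa, n = 1.02
Option F has the lowest safety factor, n = 0.459.

option F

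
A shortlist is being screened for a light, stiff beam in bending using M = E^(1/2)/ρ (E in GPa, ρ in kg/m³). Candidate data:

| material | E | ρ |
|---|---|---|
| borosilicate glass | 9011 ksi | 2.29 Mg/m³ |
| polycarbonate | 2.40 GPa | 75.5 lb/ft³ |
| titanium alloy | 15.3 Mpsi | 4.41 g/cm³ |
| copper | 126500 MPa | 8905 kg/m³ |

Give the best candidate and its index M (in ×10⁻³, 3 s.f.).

borosilicate glass, M = 3.44×10⁻³

Putting every candidate on a common basis:
  borosilicate glass: E = 62.13 GPa, ρ = 2290 kg/m³
  polycarbonate: E = 2.400 GPa, ρ = 1209 kg/m³
  titanium alloy: E = 105.5 GPa, ρ = 4410 kg/m³
  copper: E = 126.5 GPa, ρ = 8905 kg/m³
  borosilicate glass: M = 3.44×10⁻³
  titanium alloy: M = 2.33×10⁻³
  polycarbonate: M = 1.28×10⁻³
  copper: M = 1.26×10⁻³
Borosilicate glass ranks first.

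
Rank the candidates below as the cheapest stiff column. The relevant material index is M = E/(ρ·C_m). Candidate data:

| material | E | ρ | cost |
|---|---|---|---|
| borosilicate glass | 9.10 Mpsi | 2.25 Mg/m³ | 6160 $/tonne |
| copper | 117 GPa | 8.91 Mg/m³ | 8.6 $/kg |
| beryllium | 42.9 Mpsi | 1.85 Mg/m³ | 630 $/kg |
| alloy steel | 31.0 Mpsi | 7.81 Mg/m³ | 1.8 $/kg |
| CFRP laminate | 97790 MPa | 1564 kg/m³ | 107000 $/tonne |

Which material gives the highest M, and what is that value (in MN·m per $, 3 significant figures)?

Putting every candidate on a common basis:
  borosilicate glass: E = 62.74 GPa, ρ = 2250 kg/m³, cost = 6.160 $/kg
  copper: E = 117.0 GPa, ρ = 8910 kg/m³, cost = 8.600 $/kg
  beryllium: E = 295.8 GPa, ρ = 1850 kg/m³, cost = 630.0 $/kg
  alloy steel: E = 213.7 GPa, ρ = 7810 kg/m³, cost = 1.800 $/kg
  CFRP laminate: E = 97.79 GPa, ρ = 1564 kg/m³, cost = 107.0 $/kg
  alloy steel: M = 15.2 MN·m per $
  borosilicate glass: M = 4.53 MN·m per $
  copper: M = 1.53 MN·m per $
  CFRP laminate: M = 0.584 MN·m per $
  beryllium: M = 0.254 MN·m per $
Alloy steel ranks first.

alloy steel, M = 15.2 MN·m per $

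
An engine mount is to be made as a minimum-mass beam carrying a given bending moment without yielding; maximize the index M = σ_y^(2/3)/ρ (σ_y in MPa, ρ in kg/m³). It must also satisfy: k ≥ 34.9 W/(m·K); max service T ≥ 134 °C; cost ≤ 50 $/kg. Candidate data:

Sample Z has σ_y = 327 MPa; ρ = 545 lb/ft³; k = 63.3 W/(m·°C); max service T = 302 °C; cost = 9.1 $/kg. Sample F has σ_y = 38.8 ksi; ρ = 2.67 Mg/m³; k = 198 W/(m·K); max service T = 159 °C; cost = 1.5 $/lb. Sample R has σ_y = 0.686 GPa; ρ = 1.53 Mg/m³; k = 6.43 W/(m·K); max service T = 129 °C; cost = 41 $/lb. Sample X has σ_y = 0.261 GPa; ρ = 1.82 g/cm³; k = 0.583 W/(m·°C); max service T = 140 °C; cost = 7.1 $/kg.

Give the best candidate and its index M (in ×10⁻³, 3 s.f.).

sample F, M = 15.5×10⁻³

Screen on constraints: k ≥ 34.9 W/(m·K); max service T ≥ 134 °C; cost ≤ 50 $/kg. Survivors: sample Z, sample F.
In SI units:
  sample Z: σ_y = 327.0 MPa, ρ = 8730 kg/m³
  sample F: σ_y = 267.5 MPa, ρ = 2670 kg/m³
  sample F: M = 15.5×10⁻³
  sample Z: M = 5.44×10⁻³
The maximum is for sample F.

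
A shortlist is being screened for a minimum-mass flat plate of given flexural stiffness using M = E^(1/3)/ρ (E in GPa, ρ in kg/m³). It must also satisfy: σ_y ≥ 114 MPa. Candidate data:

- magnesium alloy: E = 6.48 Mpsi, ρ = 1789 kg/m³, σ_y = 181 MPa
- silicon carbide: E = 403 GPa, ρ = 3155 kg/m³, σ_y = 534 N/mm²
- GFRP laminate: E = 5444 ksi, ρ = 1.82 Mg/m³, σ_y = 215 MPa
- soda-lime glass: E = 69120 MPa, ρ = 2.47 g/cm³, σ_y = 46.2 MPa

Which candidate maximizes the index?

silicon carbide

Screen on constraints: σ_y ≥ 114 MPa. Survivors: magnesium alloy, silicon carbide, GFRP laminate.
Convert each candidate to consistent units, then evaluate M:
  magnesium alloy: E = 44.68 GPa, ρ = 1789 kg/m³
  silicon carbide: E = 403.0 GPa, ρ = 3155 kg/m³
  GFRP laminate: E = 37.54 GPa, ρ = 1820 kg/m³
  silicon carbide: M = 2.34×10⁻³
  magnesium alloy: M = 1.98×10⁻³
  GFRP laminate: M = 1.84×10⁻³
Silicon carbide has the largest M.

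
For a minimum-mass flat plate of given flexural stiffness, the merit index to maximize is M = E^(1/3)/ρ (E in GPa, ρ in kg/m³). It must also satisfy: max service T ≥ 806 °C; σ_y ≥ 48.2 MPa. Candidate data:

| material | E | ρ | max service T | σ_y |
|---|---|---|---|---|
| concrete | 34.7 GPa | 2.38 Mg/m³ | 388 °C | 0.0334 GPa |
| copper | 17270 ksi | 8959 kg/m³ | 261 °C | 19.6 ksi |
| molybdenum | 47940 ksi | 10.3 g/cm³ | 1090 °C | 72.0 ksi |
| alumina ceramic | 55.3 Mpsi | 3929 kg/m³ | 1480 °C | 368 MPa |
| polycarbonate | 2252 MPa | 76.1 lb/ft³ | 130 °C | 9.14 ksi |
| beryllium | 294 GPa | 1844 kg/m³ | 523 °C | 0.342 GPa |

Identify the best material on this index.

Screen on constraints: max service T ≥ 806 °C; σ_y ≥ 48.2 MPa. Survivors: molybdenum, alumina ceramic.
After converting to SI:
  molybdenum: E = 330.5 GPa, ρ = 10300 kg/m³
  alumina ceramic: E = 381.3 GPa, ρ = 3929 kg/m³
  alumina ceramic: M = 1.85×10⁻³
  molybdenum: M = 0.671×10⁻³
The maximum is for alumina ceramic.

alumina ceramic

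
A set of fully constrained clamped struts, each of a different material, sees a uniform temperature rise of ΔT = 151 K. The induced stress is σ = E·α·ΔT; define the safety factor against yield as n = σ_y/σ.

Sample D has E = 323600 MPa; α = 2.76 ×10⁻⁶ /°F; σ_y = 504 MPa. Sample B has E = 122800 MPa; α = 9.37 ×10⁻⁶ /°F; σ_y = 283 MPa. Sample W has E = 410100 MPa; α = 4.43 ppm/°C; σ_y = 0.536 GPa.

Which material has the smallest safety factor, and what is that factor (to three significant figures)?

Converting E to GPa, α to ×10⁻⁶/K, σ_y to MPa, then σ and n for each:
  sample D: E = 323.6, α = 4.97, σ_y = 504.0 → σ = 243 MPa, n = 2.08
  sample B: E = 122.8, α = 16.9, σ_y = 283.0 → σ = 313 MPa, n = 0.905
  sample W: E = 410.1, α = 4.43, σ_y = 536.0 → σ = 274 MPa, n = 1.95
Sample B has the lowest safety factor, n = 0.905.

sample B, n = 0.905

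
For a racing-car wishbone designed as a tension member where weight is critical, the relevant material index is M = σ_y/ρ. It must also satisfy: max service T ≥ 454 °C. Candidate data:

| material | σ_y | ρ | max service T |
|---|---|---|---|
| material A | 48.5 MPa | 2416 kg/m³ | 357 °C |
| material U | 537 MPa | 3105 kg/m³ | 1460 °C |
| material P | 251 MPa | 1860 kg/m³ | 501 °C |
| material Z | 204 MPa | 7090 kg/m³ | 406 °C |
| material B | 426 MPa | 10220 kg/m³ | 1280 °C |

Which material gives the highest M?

material U

Screen on constraints: max service T ≥ 454 °C. Survivors: material U, material P, material B.
Per-candidate index values:
  material U: M = 173 kN·m/kg
  material P: M = 135 kN·m/kg
  material B: M = 41.7 kN·m/kg
Highest index: material U.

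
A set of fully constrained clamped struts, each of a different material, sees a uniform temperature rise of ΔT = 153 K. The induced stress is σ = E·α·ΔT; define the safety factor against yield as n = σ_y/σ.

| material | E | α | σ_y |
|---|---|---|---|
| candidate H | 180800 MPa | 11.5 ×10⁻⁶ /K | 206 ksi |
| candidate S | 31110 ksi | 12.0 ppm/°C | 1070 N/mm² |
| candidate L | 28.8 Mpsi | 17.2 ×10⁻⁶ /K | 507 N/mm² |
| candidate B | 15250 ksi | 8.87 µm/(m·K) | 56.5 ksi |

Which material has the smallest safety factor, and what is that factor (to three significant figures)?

candidate L, n = 0.970

Per material, after unit conversion:
  candidate H: E = 180.8, α = 11.5, σ_y = 1420 → σ = 318 MPa, n = 4.46
  candidate S: E = 214.5, α = 12.0, σ_y = 1070 → σ = 394 MPa, n = 2.72
  candidate L: E = 198.6, α = 17.2, σ_y = 507.0 → σ = 523 MPa, n = 0.970
  candidate B: E = 105.1, α = 8.87, σ_y = 389.6 → σ = 143 MPa, n = 2.73
Candidate L has the lowest safety factor, n = 0.970.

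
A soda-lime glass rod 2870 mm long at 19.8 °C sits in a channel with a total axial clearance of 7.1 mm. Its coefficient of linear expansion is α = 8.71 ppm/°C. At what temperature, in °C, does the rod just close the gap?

α·L₀·ΔT = 7.1 mm ⇒ ΔT = 7.1 / (8.71×10⁻⁶ × 2870.0) = 284.0 K.
T = 19.8 + 284.0 = 303.8 °C.

304 °C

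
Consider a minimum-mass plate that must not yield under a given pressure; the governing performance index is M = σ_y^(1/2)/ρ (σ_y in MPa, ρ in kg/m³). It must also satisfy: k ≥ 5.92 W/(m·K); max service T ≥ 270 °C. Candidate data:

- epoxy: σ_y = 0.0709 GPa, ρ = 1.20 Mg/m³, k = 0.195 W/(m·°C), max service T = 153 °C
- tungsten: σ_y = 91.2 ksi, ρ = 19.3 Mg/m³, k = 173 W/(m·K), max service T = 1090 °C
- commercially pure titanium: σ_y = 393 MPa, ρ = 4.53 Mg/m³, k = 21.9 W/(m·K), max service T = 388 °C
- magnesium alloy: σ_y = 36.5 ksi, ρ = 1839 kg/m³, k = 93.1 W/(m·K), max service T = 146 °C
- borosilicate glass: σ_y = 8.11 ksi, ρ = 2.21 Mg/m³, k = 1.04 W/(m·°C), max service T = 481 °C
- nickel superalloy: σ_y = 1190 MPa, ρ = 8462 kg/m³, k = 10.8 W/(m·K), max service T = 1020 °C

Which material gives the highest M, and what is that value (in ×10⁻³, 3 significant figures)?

commercially pure titanium, M = 4.38×10⁻³

Screen on constraints: k ≥ 5.92 W/(m·K); max service T ≥ 270 °C. Survivors: tungsten, commercially pure titanium, nickel superalloy.
After converting to SI:
  tungsten: σ_y = 628.8 MPa, ρ = 19300 kg/m³
  commercially pure titanium: σ_y = 393.0 MPa, ρ = 4530 kg/m³
  nickel superalloy: σ_y = 1190 MPa, ρ = 8462 kg/m³
  commercially pure titanium: M = 4.38×10⁻³
  nickel superalloy: M = 4.08×10⁻³
  tungsten: M = 1.30×10⁻³
Commercially pure titanium ranks first.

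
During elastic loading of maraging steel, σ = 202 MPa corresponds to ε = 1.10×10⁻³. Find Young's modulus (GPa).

184 GPa

E = σ/ε = 202 MPa / 1.10×10⁻³ = 183600 MPa = 184 GPa.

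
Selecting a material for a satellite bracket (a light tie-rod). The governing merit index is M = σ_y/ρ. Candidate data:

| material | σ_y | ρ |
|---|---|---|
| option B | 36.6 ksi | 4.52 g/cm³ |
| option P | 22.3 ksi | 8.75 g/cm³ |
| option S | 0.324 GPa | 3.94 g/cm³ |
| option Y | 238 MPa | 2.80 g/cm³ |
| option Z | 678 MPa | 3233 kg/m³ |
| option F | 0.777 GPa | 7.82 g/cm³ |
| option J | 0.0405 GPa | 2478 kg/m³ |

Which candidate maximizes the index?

Normalizing units and computing the index:
  option B: σ_y = 252.3 MPa, ρ = 4520 kg/m³
  option P: σ_y = 153.8 MPa, ρ = 8750 kg/m³
  option S: σ_y = 324.0 MPa, ρ = 3940 kg/m³
  option Y: σ_y = 238.0 MPa, ρ = 2800 kg/m³
  option Z: σ_y = 678.0 MPa, ρ = 3233 kg/m³
  option F: σ_y = 777.0 MPa, ρ = 7820 kg/m³
  option J: σ_y = 40.50 MPa, ρ = 2478 kg/m³
  option Z: M = 210 kN·m/kg
  option F: M = 99.4 kN·m/kg
  option Y: M = 85.0 kN·m/kg
  option S: M = 82.2 kN·m/kg
  option B: M = 55.8 kN·m/kg
  option P: M = 17.6 kN·m/kg
  option J: M = 16.3 kN·m/kg
Option Z ranks first.

option Z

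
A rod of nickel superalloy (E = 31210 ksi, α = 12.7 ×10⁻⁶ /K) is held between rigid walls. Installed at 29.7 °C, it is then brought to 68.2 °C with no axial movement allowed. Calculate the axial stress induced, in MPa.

E = 31210 ksi = 215.2 GPa.
ΔT = 38.50 K. Constrained thermal stress σ = E·α·ΔT = 215.2×10³ MPa × 12.7×10⁻⁶ × 38.50 = 105 MPa (compressive).

105 MPa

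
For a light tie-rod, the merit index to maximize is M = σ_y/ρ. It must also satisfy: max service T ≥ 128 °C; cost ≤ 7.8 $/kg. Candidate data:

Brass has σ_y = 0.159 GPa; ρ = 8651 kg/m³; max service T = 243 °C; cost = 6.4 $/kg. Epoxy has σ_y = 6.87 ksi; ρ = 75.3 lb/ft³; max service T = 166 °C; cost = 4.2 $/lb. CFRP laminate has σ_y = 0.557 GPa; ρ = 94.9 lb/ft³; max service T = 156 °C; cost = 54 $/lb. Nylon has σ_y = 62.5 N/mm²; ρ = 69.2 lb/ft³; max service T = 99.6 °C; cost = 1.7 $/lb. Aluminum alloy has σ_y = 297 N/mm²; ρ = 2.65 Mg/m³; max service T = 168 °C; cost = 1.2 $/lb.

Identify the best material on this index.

Screen on constraints: max service T ≥ 128 °C; cost ≤ 7.8 $/kg. Survivors: brass, aluminum alloy.
Convert each candidate to consistent units, then evaluate M:
  brass: σ_y = 159.0 MPa, ρ = 8651 kg/m³
  aluminum alloy: σ_y = 297.0 MPa, ρ = 2650 kg/m³
  aluminum alloy: M = 112 kN·m/kg
  brass: M = 18.4 kN·m/kg
Aluminum alloy has the largest M.

aluminum alloy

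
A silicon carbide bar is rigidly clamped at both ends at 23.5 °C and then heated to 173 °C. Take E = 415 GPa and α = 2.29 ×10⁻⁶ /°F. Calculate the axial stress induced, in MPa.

256 MPa

α = 2.29×10⁻⁶/°F × 9/5 = 4.12×10⁻⁶/K.
ΔT = 149.5 K. Constrained thermal stress σ = E·α·ΔT = 415.0×10³ MPa × 4.12×10⁻⁶ × 149.5 = 256 MPa (compressive).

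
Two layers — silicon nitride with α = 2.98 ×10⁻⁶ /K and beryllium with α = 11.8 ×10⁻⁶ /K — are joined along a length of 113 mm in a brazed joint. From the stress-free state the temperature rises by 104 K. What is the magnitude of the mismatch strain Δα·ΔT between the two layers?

Δα = |2.98 − 11.8|×10⁻⁶/K = 8.82×10⁻⁶/K.
Mismatch strain = Δα·ΔT = 8.82×10⁻⁶ × 104.0 = 9.17×10⁻⁴.

9.17×10⁻⁴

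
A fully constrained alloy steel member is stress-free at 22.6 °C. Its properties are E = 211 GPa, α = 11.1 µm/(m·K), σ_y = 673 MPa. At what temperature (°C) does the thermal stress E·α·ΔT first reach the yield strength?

310 °C

E·α·ΔT = 673.0 MPa ⇒ ΔT = 673.0 / (211.0×10³ × 11.1×10⁻⁶) = 287.3 K.
T = 22.6 + 287.3 = 309.9 °C.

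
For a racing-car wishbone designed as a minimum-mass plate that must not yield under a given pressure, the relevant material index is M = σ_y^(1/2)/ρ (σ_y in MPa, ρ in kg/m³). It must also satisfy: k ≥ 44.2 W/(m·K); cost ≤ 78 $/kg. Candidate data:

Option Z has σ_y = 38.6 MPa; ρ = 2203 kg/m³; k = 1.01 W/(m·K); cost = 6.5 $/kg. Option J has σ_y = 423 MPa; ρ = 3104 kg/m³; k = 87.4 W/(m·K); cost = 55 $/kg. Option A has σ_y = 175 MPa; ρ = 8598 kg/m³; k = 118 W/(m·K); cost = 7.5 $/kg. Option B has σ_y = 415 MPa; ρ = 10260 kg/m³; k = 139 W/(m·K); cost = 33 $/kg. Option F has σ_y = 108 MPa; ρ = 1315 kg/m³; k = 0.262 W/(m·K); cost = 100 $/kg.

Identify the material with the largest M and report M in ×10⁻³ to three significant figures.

Screen on constraints: k ≥ 44.2 W/(m·K); cost ≤ 78 $/kg. Survivors: option J, option A, option B.
Computing M directly (units already consistent):
  option J: M = 6.63×10⁻³
  option B: M = 1.99×10⁻³
  option A: M = 1.54×10⁻³
Highest index: option J.

option J, M = 6.63×10⁻³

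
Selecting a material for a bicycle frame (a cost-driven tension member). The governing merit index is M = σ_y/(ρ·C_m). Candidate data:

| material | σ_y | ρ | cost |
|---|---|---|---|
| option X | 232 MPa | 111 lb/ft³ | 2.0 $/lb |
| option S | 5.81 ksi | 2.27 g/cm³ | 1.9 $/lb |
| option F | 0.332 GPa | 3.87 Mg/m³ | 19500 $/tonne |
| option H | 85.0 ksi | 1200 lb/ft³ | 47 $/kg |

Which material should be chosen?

option X

Normalizing units and computing the index:
  option X: σ_y = 232.0 MPa, ρ = 1778 kg/m³, cost = 4.409 $/kg
  option S: σ_y = 40.06 MPa, ρ = 2270 kg/m³, cost = 4.189 $/kg
  option F: σ_y = 332.0 MPa, ρ = 3870 kg/m³, cost = 19.50 $/kg
  option H: σ_y = 586.1 MPa, ρ = 19220 kg/m³, cost = 47.00 $/kg
  option X: M = 29.6 kN·m per $
  option F: M = 4.40 kN·m per $
  option S: M = 4.21 kN·m per $
  option H: M = 0.649 kN·m per $
Option X has the largest M.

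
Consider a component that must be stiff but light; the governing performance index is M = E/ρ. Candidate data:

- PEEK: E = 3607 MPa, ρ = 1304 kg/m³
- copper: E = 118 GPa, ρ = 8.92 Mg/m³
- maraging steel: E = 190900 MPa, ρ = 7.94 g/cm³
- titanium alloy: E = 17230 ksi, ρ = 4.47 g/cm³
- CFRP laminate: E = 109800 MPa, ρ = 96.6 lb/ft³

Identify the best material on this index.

CFRP laminate

After converting to SI:
  PEEK: E = 3.607 GPa, ρ = 1304 kg/m³
  copper: E = 118.0 GPa, ρ = 8920 kg/m³
  maraging steel: E = 190.9 GPa, ρ = 7940 kg/m³
  titanium alloy: E = 118.8 GPa, ρ = 4470 kg/m³
  CFRP laminate: E = 109.8 GPa, ρ = 1547 kg/m³
  CFRP laminate: M = 71.0 MN·m/kg
  titanium alloy: M = 26.6 MN·m/kg
  maraging steel: M = 24.0 MN·m/kg
  copper: M = 13.2 MN·m/kg
  PEEK: M = 2.77 MN·m/kg
The maximum is for CFRP laminate.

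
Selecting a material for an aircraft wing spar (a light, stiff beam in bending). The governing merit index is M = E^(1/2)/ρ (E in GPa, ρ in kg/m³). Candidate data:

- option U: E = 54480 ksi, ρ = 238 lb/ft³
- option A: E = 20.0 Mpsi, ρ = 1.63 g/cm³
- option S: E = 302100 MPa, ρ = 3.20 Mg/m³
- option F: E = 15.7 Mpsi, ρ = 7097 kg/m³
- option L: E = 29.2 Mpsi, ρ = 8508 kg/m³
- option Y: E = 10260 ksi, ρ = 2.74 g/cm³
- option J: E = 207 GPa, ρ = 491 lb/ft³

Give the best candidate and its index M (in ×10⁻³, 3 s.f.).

option A, M = 7.20×10⁻³

Convert each candidate to consistent units, then evaluate M:
  option U: E = 375.6 GPa, ρ = 3812 kg/m³
  option A: E = 137.9 GPa, ρ = 1630 kg/m³
  option S: E = 302.1 GPa, ρ = 3200 kg/m³
  option F: E = 108.2 GPa, ρ = 7097 kg/m³
  option L: E = 201.3 GPa, ρ = 8508 kg/m³
  option Y: E = 70.74 GPa, ρ = 2740 kg/m³
  option J: E = 207.0 GPa, ρ = 7865 kg/m³
  option A: M = 7.20×10⁻³
  option S: M = 5.43×10⁻³
  option U: M = 5.08×10⁻³
  option Y: M = 3.07×10⁻³
  option J: M = 1.83×10⁻³
  option L: M = 1.67×10⁻³
  option F: M = 1.47×10⁻³
Highest index: option A.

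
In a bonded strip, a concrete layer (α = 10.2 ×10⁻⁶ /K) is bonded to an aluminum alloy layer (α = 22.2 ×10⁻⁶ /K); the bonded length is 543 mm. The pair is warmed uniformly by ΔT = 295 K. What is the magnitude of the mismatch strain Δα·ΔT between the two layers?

3.54×10⁻³

Δα = |10.2 − 22.2|×10⁻⁶/K = 12.0×10⁻⁶/K.
Mismatch strain = Δα·ΔT = 12.0×10⁻⁶ × 295.0 = 3.54×10⁻³.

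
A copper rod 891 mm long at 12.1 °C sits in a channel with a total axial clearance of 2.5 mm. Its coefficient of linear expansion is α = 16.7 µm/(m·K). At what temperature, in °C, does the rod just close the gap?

180 °C

α·L₀·ΔT = 2.5 mm ⇒ ΔT = 2.5 / (16.7×10⁻⁶ × 891.0) = 168.0 K.
T = 12.1 + 168.0 = 180.1 °C.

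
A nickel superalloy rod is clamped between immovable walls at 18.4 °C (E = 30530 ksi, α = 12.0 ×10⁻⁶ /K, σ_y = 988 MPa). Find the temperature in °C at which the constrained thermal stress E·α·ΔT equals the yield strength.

410 °C

E = 30530 ksi = 210.5 GPa.
E·α·ΔT = 988.0 MPa ⇒ ΔT = 988.0 / (210.5×10³ × 12.0×10⁻⁶) = 391.1 K.
T = 18.4 + 391.1 = 409.5 °C.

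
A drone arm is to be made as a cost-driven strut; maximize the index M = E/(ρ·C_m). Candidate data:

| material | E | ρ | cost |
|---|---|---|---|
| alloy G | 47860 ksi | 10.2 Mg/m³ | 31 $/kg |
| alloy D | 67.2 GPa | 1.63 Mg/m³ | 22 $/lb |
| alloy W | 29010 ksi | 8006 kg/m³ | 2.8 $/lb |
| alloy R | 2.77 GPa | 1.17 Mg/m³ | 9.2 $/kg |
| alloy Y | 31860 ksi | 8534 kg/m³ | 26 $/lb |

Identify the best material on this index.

alloy W

Putting every candidate on a common basis:
  alloy G: E = 330.0 GPa, ρ = 10200 kg/m³, cost = 31.00 $/kg
  alloy D: E = 67.20 GPa, ρ = 1630 kg/m³, cost = 48.50 $/kg
  alloy W: E = 200.0 GPa, ρ = 8006 kg/m³, cost = 6.173 $/kg
  alloy R: E = 2.770 GPa, ρ = 1170 kg/m³, cost = 9.200 $/kg
  alloy Y: E = 219.7 GPa, ρ = 8534 kg/m³, cost = 57.32 $/kg
  alloy W: M = 4.05 MN·m per $
  alloy G: M = 1.04 MN·m per $
  alloy D: M = 0.850 MN·m per $
  alloy Y: M = 0.449 MN·m per $
  alloy R: M = 0.257 MN·m per $
Highest index: alloy W.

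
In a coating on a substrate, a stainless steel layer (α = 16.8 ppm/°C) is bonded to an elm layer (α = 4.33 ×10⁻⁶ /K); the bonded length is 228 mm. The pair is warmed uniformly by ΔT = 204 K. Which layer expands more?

α(stainless steel) = 16.8×10⁻⁶/K vs α(elm) = 4.33×10⁻⁶/K.
Higher α expands more for the same ΔT: stainless steel.

stainless steel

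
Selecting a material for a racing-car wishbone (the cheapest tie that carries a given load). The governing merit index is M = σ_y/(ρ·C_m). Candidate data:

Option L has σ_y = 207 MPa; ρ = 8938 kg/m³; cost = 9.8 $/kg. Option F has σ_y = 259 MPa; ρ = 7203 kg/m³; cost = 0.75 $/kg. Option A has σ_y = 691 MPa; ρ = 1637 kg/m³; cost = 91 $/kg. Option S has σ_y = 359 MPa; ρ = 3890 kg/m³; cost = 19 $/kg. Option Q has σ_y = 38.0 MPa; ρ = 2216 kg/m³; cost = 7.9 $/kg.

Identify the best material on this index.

Computing M directly (units already consistent):
  option F: M = 47.9 kN·m per $
  option S: M = 4.86 kN·m per $
  option A: M = 4.64 kN·m per $
  option L: M = 2.36 kN·m per $
  option Q: M = 2.17 kN·m per $
Option F ranks first.

option F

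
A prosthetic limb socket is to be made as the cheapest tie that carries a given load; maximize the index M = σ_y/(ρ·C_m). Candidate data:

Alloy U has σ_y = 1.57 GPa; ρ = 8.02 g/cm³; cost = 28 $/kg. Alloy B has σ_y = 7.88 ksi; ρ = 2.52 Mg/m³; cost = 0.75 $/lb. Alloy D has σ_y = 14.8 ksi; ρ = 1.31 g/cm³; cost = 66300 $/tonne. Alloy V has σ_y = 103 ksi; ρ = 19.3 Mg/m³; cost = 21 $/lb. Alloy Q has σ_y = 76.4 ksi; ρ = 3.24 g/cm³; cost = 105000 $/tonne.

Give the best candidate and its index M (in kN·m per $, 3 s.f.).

alloy B, M = 13.0 kN·m per $

After converting to SI:
  alloy U: σ_y = 1570 MPa, ρ = 8020 kg/m³, cost = 28.00 $/kg
  alloy B: σ_y = 54.33 MPa, ρ = 2520 kg/m³, cost = 1.653 $/kg
  alloy D: σ_y = 102.0 MPa, ρ = 1310 kg/m³, cost = 66.30 $/kg
  alloy V: σ_y = 710.2 MPa, ρ = 19300 kg/m³, cost = 46.30 $/kg
  alloy Q: σ_y = 526.8 MPa, ρ = 3240 kg/m³, cost = 105.0 $/kg
  alloy B: M = 13.0 kN·m per $
  alloy U: M = 6.99 kN·m per $
  alloy Q: M = 1.55 kN·m per $
  alloy D: M = 1.17 kN·m per $
  alloy V: M = 0.795 kN·m per $
The maximum is for alloy B.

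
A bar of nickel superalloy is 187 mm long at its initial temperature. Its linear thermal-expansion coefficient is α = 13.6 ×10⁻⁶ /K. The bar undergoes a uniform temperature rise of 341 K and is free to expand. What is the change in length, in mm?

ΔL = α·L₀·ΔT = 13.6×10⁻⁶ × 187 mm × 341.0 K = 0.867 mm.

0.867 mm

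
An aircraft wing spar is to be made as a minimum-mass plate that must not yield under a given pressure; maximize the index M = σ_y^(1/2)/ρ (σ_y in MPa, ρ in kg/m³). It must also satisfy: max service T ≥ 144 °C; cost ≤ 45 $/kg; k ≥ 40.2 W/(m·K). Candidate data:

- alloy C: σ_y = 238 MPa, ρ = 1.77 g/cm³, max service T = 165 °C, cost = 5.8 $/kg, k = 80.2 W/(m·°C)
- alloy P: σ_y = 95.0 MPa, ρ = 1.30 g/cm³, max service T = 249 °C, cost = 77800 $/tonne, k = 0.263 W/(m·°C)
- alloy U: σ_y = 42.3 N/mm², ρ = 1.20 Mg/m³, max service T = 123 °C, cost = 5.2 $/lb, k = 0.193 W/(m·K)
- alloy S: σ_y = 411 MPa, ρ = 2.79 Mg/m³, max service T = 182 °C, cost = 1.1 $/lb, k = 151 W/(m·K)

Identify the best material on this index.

Screen on constraints: max service T ≥ 144 °C; cost ≤ 45 $/kg; k ≥ 40.2 W/(m·K). Survivors: alloy C, alloy S.
In SI units:
  alloy C: σ_y = 238.0 MPa, ρ = 1770 kg/m³
  alloy S: σ_y = 411.0 MPa, ρ = 2790 kg/m³
  alloy C: M = 8.72×10⁻³
  alloy S: M = 7.27×10⁻³
The maximum is for alloy C.

alloy C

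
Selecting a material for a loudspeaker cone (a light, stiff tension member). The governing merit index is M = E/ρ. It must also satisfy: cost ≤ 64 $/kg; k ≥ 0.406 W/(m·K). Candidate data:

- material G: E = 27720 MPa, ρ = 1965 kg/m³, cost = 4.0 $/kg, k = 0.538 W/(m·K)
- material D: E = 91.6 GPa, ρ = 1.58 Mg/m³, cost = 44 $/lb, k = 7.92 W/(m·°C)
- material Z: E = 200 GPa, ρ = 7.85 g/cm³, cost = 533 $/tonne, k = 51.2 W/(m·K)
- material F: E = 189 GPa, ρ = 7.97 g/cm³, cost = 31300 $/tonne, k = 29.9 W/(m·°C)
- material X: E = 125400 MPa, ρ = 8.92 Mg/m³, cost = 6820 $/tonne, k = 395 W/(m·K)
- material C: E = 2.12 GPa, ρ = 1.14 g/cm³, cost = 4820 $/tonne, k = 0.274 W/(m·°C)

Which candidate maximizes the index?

Screen on constraints: cost ≤ 64 $/kg; k ≥ 0.406 W/(m·K). Survivors: material G, material Z, material F, material X.
Convert each candidate to consistent units, then evaluate M:
  material G: E = 27.72 GPa, ρ = 1965 kg/m³
  material Z: E = 200.0 GPa, ρ = 7850 kg/m³
  material F: E = 189.0 GPa, ρ = 7970 kg/m³
  material X: E = 125.4 GPa, ρ = 8920 kg/m³
  material Z: M = 25.5 MN·m/kg
  material F: M = 23.7 MN·m/kg
  material G: M = 14.1 MN·m/kg
  material X: M = 14.1 MN·m/kg
Highest index: material Z.

material Z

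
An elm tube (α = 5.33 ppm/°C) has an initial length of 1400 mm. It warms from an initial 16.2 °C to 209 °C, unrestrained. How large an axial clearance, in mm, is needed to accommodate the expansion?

1.44 mm

ΔT = 209 − 16.2 = 192.8 K.
ΔL = α·L₀·ΔT = 5.33×10⁻⁶ × 1400 mm × 192.8 K = 1.44 mm.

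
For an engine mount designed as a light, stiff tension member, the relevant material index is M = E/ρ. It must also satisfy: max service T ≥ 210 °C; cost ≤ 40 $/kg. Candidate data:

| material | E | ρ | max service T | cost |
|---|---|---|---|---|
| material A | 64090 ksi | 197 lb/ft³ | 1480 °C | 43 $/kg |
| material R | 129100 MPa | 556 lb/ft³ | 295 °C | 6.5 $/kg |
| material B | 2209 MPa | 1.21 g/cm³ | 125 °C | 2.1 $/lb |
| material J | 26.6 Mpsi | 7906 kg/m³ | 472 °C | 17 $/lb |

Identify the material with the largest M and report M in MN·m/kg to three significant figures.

material J, M = 23.2 MN·m/kg

Screen on constraints: max service T ≥ 210 °C; cost ≤ 40 $/kg. Survivors: material R, material J.
Normalizing units and computing the index:
  material R: E = 129.1 GPa, ρ = 8906 kg/m³
  material J: E = 183.4 GPa, ρ = 7906 kg/m³
  material J: M = 23.2 MN·m/kg
  material R: M = 14.5 MN·m/kg
Material J has the largest M.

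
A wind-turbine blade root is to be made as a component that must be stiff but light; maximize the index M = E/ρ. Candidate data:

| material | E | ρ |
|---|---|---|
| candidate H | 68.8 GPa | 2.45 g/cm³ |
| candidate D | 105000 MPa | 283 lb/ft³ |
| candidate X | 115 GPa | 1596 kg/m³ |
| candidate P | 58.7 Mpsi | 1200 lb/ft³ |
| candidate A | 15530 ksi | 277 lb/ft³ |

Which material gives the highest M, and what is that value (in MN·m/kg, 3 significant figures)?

candidate X, M = 72.1 MN·m/kg

Normalizing units and computing the index:
  candidate H: E = 68.80 GPa, ρ = 2450 kg/m³
  candidate D: E = 105.0 GPa, ρ = 4533 kg/m³
  candidate X: E = 115.0 GPa, ρ = 1596 kg/m³
  candidate P: E = 404.7 GPa, ρ = 19220 kg/m³
  candidate A: E = 107.1 GPa, ρ = 4437 kg/m³
  candidate X: M = 72.1 MN·m/kg
  candidate H: M = 28.1 MN·m/kg
  candidate A: M = 24.1 MN·m/kg
  candidate D: M = 23.2 MN·m/kg
  candidate P: M = 21.1 MN·m/kg
Highest index: candidate X.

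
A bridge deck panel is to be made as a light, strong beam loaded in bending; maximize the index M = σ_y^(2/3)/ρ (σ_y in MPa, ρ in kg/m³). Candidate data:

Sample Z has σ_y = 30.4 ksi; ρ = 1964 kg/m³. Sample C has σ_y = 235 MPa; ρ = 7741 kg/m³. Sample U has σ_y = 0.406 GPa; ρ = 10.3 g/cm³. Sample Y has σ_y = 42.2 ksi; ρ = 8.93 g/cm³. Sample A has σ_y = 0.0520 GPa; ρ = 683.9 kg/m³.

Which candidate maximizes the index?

sample A

Convert each candidate to consistent units, then evaluate M:
  sample Z: σ_y = 209.6 MPa, ρ = 1964 kg/m³
  sample C: σ_y = 235.0 MPa, ρ = 7741 kg/m³
  sample U: σ_y = 406.0 MPa, ρ = 10300 kg/m³
  sample Y: σ_y = 291.0 MPa, ρ = 8930 kg/m³
  sample A: σ_y = 52.00 MPa, ρ = 683.9 kg/m³
  sample A: M = 20.4×10⁻³
  sample Z: M = 18.0×10⁻³
  sample U: M = 5.32×10⁻³
  sample C: M = 4.92×10⁻³
  sample Y: M = 4.92×10⁻³
Highest index: sample A.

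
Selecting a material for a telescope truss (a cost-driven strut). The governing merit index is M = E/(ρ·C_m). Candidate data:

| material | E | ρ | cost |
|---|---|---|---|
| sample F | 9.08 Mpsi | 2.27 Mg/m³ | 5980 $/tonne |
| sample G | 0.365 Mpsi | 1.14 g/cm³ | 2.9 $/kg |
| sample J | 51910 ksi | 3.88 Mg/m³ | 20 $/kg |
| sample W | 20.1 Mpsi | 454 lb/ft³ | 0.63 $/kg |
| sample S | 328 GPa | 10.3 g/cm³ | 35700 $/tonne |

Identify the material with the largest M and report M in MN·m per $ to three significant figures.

sample W, M = 30.2 MN·m per $

Putting every candidate on a common basis:
  sample F: E = 62.60 GPa, ρ = 2270 kg/m³, cost = 5.980 $/kg
  sample G: E = 2.517 GPa, ρ = 1140 kg/m³, cost = 2.900 $/kg
  sample J: E = 357.9 GPa, ρ = 3880 kg/m³, cost = 20.00 $/kg
  sample W: E = 138.6 GPa, ρ = 7272 kg/m³, cost = 0.6300 $/kg
  sample S: E = 328.0 GPa, ρ = 10300 kg/m³, cost = 35.70 $/kg
  sample W: M = 30.2 MN·m per $
  sample J: M = 4.61 MN·m per $
  sample F: M = 4.61 MN·m per $
  sample S: M = 0.892 MN·m per $
  sample G: M = 0.761 MN·m per $
Sample W has the largest M.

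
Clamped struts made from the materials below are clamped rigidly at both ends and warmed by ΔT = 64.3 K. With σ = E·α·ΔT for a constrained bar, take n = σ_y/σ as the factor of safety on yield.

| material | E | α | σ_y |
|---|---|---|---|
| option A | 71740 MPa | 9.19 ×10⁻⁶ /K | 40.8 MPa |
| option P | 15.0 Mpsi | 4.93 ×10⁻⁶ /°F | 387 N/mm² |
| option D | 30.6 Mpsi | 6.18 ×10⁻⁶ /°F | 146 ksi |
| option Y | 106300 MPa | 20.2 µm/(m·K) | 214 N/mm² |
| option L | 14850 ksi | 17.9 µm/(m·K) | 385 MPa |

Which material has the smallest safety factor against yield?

Per material, after unit conversion:
  option A: E = 71.74, α = 9.19, σ_y = 40.80 → σ = 42.4 MPa, n = 0.962
  option P: E = 103.4, α = 8.87, σ_y = 387.0 → σ = 59.0 MPa, n = 6.56
  option D: E = 211.0, α = 11.1, σ_y = 1007 → σ = 151 MPa, n = 6.67
  option Y: E = 106.3, α = 20.2, σ_y = 214.0 → σ = 138 MPa, n = 1.55
  option L: E = 102.4, α = 17.9, σ_y = 385.0 → σ = 118 MPa, n = 3.27
Smallest n: option A with n = 0.962.

option A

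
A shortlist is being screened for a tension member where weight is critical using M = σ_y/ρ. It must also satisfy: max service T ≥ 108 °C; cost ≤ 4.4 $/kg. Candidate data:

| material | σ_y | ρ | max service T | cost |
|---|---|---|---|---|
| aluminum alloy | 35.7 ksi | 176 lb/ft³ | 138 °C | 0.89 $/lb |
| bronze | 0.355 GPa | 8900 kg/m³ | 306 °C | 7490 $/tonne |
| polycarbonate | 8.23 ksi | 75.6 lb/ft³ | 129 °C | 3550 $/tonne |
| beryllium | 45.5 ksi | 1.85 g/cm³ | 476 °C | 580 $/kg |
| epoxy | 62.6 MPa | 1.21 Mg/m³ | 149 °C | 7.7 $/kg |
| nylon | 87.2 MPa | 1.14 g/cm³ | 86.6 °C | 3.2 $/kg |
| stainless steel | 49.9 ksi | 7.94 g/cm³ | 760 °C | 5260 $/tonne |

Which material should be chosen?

Screen on constraints: max service T ≥ 108 °C; cost ≤ 4.4 $/kg. Survivors: aluminum alloy, polycarbonate.
After converting to SI:
  aluminum alloy: σ_y = 246.1 MPa, ρ = 2819 kg/m³
  polycarbonate: σ_y = 56.74 MPa, ρ = 1211 kg/m³
  aluminum alloy: M = 87.3 kN·m/kg
  polycarbonate: M = 46.9 kN·m/kg
Aluminum alloy has the largest M.

aluminum alloy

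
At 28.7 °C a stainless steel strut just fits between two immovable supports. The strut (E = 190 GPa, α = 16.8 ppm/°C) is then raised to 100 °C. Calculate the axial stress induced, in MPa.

ΔT = 71.30 K. Constrained thermal stress σ = E·α·ΔT = 190.0×10³ MPa × 16.8×10⁻⁶ × 71.30 = 228 MPa (compressive).

228 MPa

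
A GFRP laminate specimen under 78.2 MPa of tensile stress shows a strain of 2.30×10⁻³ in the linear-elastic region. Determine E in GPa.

E = σ/ε = 78.2 MPa / 2.30×10⁻³ = 34000 MPa = 34.0 GPa.

34.0 GPa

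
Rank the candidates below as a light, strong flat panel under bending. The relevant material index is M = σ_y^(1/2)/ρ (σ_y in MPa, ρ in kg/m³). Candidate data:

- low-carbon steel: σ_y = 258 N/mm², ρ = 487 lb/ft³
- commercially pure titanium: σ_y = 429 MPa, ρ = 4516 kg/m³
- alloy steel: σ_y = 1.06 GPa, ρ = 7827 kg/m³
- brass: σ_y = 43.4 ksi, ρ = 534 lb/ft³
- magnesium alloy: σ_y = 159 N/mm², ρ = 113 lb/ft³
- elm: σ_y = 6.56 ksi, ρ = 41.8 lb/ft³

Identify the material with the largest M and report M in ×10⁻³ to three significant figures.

In SI units:
  low-carbon steel: σ_y = 258.0 MPa, ρ = 7801 kg/m³
  commercially pure titanium: σ_y = 429.0 MPa, ρ = 4516 kg/m³
  alloy steel: σ_y = 1060 MPa, ρ = 7827 kg/m³
  brass: σ_y = 299.2 MPa, ρ = 8554 kg/m³
  magnesium alloy: σ_y = 159.0 MPa, ρ = 1810 kg/m³
  elm: σ_y = 45.23 MPa, ρ = 669.6 kg/m³
  elm: M = 10.0×10⁻³
  magnesium alloy: M = 6.97×10⁻³
  commercially pure titanium: M = 4.59×10⁻³
  alloy steel: M = 4.16×10⁻³
  low-carbon steel: M = 2.06×10⁻³
  brass: M = 2.02×10⁻³
The maximum is for elm.

elm, M = 10.0×10⁻³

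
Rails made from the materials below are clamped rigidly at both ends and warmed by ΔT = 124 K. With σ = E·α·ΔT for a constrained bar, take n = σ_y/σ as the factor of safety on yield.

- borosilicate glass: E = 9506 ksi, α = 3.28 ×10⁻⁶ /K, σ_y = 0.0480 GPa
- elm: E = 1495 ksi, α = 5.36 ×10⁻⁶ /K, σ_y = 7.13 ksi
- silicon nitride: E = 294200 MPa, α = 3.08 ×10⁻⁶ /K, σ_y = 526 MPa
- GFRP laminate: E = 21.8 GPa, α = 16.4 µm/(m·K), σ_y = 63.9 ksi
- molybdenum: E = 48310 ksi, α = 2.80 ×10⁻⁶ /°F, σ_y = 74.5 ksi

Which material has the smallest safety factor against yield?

Per material, after unit conversion:
  borosilicate glass: E = 65.54, α = 3.28, σ_y = 48.00 → σ = 26.7 MPa, n = 1.80
  elm: E = 10.31, α = 5.36, σ_y = 49.16 → σ = 6.85 MPa, n = 7.18
  silicon nitride: E = 294.2, α = 3.08, σ_y = 526.0 → σ = 112 MPa, n = 4.68
  GFRP laminate: E = 21.80, α = 16.4, σ_y = 440.6 → σ = 44.3 MPa, n = 9.94
  molybdenum: E = 333.1, α = 5.04, σ_y = 513.7 → σ = 208 MPa, n = 2.47
The minimum is borosilicate glass at n = 1.80.

borosilicate glass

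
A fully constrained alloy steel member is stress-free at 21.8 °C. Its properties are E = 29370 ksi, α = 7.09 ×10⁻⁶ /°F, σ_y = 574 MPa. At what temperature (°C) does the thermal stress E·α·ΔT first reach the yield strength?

E = 29370 ksi = 202.5 GPa.
α = 7.09×10⁻⁶/°F × 9/5 = 12.8×10⁻⁶/K.
E·α·ΔT = 574.0 MPa ⇒ ΔT = 574.0 / (202.5×10³ × 12.8×10⁻⁶) = 222.1 K.
T = 21.8 + 222.1 = 243.9 °C.

244 °C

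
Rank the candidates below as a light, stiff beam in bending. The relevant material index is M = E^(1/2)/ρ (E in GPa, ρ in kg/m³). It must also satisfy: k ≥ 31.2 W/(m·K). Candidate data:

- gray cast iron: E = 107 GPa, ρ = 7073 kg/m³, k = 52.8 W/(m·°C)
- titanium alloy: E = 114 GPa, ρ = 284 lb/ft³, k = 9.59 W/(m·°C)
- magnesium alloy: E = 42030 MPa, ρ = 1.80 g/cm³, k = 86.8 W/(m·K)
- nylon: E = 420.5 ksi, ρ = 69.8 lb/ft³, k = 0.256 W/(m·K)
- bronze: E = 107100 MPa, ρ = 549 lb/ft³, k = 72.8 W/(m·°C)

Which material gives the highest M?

Screen on constraints: k ≥ 31.2 W/(m·K). Survivors: gray cast iron, magnesium alloy, bronze.
Convert each candidate to consistent units, then evaluate M:
  gray cast iron: E = 107.0 GPa, ρ = 7073 kg/m³
  magnesium alloy: E = 42.03 GPa, ρ = 1800 kg/m³
  bronze: E = 107.1 GPa, ρ = 8794 kg/m³
  magnesium alloy: M = 3.60×10⁻³
  gray cast iron: M = 1.46×10⁻³
  bronze: M = 1.18×10⁻³
Magnesium alloy ranks first.

magnesium alloy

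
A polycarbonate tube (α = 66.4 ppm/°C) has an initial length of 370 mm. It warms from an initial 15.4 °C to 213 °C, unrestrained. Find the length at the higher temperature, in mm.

ΔT = 213 − 15.4 = 197.6 K.
ΔL = α·L₀·ΔT = 66.4×10⁻⁶ × 370 mm × 197.6 K = 4.85 mm.
L = L₀ + ΔL = 370 + 4.85 = 374.85 mm.

374.85 mm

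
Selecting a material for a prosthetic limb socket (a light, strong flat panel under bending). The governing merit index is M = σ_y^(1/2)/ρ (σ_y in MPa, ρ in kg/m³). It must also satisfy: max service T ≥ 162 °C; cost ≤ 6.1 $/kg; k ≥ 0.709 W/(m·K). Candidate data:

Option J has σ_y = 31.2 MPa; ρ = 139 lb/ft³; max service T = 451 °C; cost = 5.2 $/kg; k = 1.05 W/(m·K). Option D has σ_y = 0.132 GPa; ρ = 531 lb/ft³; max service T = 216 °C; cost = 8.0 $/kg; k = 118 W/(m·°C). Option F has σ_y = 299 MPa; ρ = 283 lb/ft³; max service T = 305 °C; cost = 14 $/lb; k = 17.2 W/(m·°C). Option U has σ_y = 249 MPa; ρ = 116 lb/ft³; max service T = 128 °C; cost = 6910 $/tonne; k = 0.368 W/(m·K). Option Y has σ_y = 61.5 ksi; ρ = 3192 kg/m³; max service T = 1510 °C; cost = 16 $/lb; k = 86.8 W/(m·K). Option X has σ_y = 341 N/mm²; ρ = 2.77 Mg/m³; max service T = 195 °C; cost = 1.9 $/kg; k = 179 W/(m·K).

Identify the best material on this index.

option X

Screen on constraints: max service T ≥ 162 °C; cost ≤ 6.1 $/kg; k ≥ 0.709 W/(m·K). Survivors: option J, option X.
In SI units:
  option J: σ_y = 31.20 MPa, ρ = 2227 kg/m³
  option X: σ_y = 341.0 MPa, ρ = 2770 kg/m³
  option X: M = 6.67×10⁻³
  option J: M = 2.51×10⁻³
Highest index: option X.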